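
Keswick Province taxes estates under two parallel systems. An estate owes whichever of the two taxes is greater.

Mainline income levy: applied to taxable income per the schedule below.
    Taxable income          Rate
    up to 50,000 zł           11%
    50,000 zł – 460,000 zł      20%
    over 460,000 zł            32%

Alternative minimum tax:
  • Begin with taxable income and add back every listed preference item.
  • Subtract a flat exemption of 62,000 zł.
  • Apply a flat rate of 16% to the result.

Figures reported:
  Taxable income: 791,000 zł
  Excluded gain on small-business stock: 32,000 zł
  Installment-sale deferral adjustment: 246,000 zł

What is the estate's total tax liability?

193,420 zł

Mainline income levy:
  50,000 zł × 11% = 5,500 zł
  410,000 zł × 20% = 82,000 zł
  331,000 zł × 32% = 105,920 zł
  → 193,420 zł

Alternative minimum tax:
  Adjusted income: 791,000 zł + 32,000 zł + 246,000 zł = 1,069,000 zł
  Less exemption 62,000 zł → base 1,007,000 zł
  1,007,000 zł × 16% = 161,120 zł

193,420 zł > 161,120 zł, so the mainline income levy governs.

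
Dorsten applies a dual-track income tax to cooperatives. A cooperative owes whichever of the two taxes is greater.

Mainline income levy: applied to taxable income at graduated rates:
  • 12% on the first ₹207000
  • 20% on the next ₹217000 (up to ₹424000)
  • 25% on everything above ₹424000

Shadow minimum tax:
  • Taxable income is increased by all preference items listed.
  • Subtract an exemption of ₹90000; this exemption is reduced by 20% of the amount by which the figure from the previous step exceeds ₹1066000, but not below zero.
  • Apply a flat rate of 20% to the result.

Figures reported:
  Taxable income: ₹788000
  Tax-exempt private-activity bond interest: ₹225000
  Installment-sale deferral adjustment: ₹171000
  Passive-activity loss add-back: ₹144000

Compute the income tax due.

Mainline income levy:
  ₹207000 × 12% = ₹24840
  ₹217000 × 20% = ₹43400
  ₹364000 × 25% = ₹91000
  → ₹159240

Shadow minimum tax:
  Adjusted income: ₹788000 + ₹225000 + ₹171000 + ₹144000 = ₹1328000
  Exemption: ₹90000 − 20% × (₹1328000 − ₹1066000) = ₹90000 − ₹52400 = ₹37600
  Base: ₹1328000 − ₹37600 = ₹1290400
  ₹1290400 × 20% = ₹258080

₹258080 > ₹159240, so the shadow minimum tax is the binding amount.

₹258080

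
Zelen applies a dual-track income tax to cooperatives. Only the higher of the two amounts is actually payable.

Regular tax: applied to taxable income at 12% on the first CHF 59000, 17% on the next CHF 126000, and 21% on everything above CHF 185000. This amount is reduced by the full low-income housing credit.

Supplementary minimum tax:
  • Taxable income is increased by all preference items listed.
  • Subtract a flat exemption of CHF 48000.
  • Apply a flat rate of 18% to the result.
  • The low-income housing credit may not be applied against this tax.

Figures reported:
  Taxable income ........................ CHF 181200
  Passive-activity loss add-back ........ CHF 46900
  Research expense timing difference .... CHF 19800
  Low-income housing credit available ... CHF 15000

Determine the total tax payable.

CHF 35982

Regular tax:
  CHF 59000 × 12% = CHF 7080
  CHF 122200 × 17% = CHF 20774
  → CHF 27854
  Less low-income housing credit CHF 15000 → CHF 12854

Supplementary minimum tax:
  Adjusted income: CHF 181200 + CHF 46900 + CHF 19800 = CHF 247900
  Less exemption CHF 48000 → base CHF 199900
  CHF 199900 × 18% = CHF 35982

CHF 35982 > CHF 12854, so the supplementary minimum tax is the binding amount.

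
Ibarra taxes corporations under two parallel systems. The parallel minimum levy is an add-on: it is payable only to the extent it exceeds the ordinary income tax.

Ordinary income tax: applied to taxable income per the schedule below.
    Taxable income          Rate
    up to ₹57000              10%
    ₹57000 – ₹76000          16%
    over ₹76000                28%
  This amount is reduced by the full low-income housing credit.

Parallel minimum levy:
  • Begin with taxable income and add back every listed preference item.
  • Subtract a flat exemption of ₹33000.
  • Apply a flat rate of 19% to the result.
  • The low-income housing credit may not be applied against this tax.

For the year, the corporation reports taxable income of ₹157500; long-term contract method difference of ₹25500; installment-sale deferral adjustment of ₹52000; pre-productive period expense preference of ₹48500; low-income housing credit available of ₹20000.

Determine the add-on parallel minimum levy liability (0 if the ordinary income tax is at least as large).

₹36035

Parallel minimum levy:
  Adjusted income: ₹157500 + ₹25500 + ₹52000 + ₹48500 = ₹283500
  Less exemption ₹33000 → base ₹250500
  ₹250500 × 19% = ₹47595

Ordinary income tax:
  ₹57000 × 10% = ₹5700
  ₹19000 × 16% = ₹3040
  ₹81500 × 28% = ₹22820
  → ₹31560
  Less low-income housing credit ₹20000 → ₹11560

Excess of parallel minimum levy over ordinary income tax: ₹47595 − ₹11560 = ₹36035.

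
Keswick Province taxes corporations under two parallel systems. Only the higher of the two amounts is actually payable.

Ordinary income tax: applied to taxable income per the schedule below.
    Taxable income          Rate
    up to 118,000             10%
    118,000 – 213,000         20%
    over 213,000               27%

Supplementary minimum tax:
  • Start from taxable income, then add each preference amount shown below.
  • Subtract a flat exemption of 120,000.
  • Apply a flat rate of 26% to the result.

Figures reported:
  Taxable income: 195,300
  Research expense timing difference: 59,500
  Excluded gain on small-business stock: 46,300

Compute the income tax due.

47,086

Supplementary minimum tax:
  Adjusted income: 195,300 + 59,500 + 46,300 = 301,100
  Less exemption 120,000 → base 181,100
  181,100 × 26% = 47,086

Ordinary income tax:
  118,000 × 10% = 11,800
  77,300 × 20% = 15,460
  → 27,260

47,086 > 27,260, so the supplementary minimum tax is the binding amount.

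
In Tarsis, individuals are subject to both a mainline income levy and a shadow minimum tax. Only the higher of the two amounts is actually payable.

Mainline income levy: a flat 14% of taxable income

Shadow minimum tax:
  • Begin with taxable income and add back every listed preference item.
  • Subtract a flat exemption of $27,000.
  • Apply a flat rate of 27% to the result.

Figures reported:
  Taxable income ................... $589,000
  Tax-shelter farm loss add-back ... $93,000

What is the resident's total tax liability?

$176,850

Mainline income levy:
  $589,000 × 14% = $82,460

Shadow minimum tax:
  Adjusted income: $589,000 + $93,000 = $682,000
  Less exemption $27,000 → base $655,000
  $655,000 × 27% = $176,850

$176,850 > $82,460, so the shadow minimum tax is the binding amount.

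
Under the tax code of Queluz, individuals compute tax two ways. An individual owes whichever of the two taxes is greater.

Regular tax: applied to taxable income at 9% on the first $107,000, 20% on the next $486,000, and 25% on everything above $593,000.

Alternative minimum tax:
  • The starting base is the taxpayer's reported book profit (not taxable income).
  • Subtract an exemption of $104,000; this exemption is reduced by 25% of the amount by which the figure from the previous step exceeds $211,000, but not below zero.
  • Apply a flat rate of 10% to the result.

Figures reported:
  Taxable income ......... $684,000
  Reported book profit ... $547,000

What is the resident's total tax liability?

$129,580

Regular tax:
  $107,000 × 9% = $9,630
  $486,000 × 20% = $97,200
  $91,000 × 25% = $22,750
  → $129,580

Alternative minimum tax:
  Base (reported book profit): $547,000
  Exemption: $104,000 − 25% × ($547,000 − $211,000) = $104,000 − $84,000 = $20,000
  Base: $547,000 − $20,000 = $527,000
  $527,000 × 10% = $52,700

$129,580 > $52,700, so the regular tax governs.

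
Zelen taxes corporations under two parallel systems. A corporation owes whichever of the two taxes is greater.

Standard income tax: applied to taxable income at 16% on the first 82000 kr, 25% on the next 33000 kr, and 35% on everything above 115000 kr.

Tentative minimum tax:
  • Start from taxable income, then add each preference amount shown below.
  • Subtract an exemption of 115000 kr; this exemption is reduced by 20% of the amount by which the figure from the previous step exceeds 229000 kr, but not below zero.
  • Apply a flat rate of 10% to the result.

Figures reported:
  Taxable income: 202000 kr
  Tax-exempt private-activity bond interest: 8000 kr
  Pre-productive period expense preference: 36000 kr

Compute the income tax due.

Tentative minimum tax:
  Adjusted income: 202000 kr + 8000 kr + 36000 kr = 246000 kr
  Exemption: 115000 kr − 20% × (246000 kr − 229000 kr) = 115000 kr − 3400 kr = 111600 kr
  Base: 246000 kr − 111600 kr = 134400 kr
  134400 kr × 10% = 13440 kr

Standard income tax:
  82000 kr × 16% = 13120 kr
  33000 kr × 25% = 8250 kr
  87000 kr × 35% = 30450 kr
  → 51820 kr

51820 kr > 13440 kr, so the standard income tax governs.

51820 kr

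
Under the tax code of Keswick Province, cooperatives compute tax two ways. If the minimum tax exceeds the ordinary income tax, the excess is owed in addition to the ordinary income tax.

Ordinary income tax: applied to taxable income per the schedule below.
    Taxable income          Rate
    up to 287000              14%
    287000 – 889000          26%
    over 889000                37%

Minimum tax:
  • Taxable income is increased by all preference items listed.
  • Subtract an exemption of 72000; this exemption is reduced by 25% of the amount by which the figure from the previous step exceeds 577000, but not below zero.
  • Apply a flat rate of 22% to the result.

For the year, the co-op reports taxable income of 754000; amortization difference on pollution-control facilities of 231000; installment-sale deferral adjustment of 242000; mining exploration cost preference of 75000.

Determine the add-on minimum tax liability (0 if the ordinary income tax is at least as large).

Ordinary income tax:
  287000 × 14% = 40180
  467000 × 26% = 121420
  → 161600

Minimum tax:
  Adjusted income: 754000 + 231000 + 242000 + 75000 = 1302000
  Exemption: 25% × (1302000 − 577000) = 181250 ≥ 72000, so the exemption is fully phased out
  Base: 1302000 − 0 = 1302000
  1302000 × 22% = 286440

Excess of minimum tax over ordinary income tax: 286440 − 161600 = 124840.

124840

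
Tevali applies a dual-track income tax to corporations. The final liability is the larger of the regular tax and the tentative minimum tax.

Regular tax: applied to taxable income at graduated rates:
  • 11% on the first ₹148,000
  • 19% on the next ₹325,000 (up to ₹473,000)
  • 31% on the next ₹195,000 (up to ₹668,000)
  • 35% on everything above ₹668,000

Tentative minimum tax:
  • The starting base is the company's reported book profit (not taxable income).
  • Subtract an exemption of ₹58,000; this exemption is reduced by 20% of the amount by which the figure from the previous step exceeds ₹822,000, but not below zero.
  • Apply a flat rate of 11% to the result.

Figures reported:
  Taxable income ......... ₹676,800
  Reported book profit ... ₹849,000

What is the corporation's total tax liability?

₹141,560

Regular tax:
  ₹148,000 × 11% = ₹16,280
  ₹325,000 × 19% = ₹61,750
  ₹195,000 × 31% = ₹60,450
  ₹8,800 × 35% = ₹3,080
  → ₹141,560

Tentative minimum tax:
  Base (reported book profit): ₹849,000
  Exemption: ₹58,000 − 20% × (₹849,000 − ₹822,000) = ₹58,000 − ₹5,400 = ₹52,600
  Base: ₹849,000 − ₹52,600 = ₹796,400
  ₹796,400 × 11% = ₹87,604

₹141,560 > ₹87,604, so the regular tax governs.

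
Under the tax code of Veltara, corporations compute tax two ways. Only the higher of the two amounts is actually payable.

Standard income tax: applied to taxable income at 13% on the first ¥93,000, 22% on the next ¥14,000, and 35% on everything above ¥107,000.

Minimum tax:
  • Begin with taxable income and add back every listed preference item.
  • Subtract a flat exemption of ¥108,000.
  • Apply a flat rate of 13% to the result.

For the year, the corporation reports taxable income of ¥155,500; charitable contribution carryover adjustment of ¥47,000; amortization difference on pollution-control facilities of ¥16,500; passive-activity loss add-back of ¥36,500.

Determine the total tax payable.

¥32,145

Standard income tax:
  ¥93,000 × 13% = ¥12,090
  ¥14,000 × 22% = ¥3,080
  ¥48,500 × 35% = ¥16,975
  → ¥32,145

Minimum tax:
  Adjusted income: ¥155,500 + ¥47,000 + ¥16,500 + ¥36,500 = ¥255,500
  Less exemption ¥108,000 → base ¥147,500
  ¥147,500 × 13% = ¥19,175

¥32,145 > ¥19,175, so the standard income tax governs.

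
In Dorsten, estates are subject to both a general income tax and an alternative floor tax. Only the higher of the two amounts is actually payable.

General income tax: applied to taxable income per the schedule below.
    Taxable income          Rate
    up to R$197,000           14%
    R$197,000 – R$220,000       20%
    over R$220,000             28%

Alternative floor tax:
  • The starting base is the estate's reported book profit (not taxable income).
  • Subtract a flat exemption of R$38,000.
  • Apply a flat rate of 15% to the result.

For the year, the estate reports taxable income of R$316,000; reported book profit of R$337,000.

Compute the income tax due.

General income tax:
  R$197,000 × 14% = R$27,580
  R$23,000 × 20% = R$4,600
  R$96,000 × 28% = R$26,880
  → R$59,060

Alternative floor tax:
  Base (reported book profit): R$337,000
  Less exemption R$38,000 → base R$299,000
  R$299,000 × 15% = R$44,850

R$59,060 > R$44,850, so the general income tax governs.

R$59,060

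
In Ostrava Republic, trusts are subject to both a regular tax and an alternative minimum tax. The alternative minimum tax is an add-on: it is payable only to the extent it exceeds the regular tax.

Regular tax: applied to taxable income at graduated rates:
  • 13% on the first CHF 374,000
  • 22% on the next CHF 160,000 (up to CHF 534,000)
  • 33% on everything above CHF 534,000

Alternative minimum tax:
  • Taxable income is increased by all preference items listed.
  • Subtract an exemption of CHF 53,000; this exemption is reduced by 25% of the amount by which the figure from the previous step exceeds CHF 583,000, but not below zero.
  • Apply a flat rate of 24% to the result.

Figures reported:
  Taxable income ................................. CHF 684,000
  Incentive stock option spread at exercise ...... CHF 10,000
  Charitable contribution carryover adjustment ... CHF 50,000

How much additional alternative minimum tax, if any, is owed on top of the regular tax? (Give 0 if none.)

Regular tax:
  CHF 374,000 × 13% = CHF 48,620
  CHF 160,000 × 22% = CHF 35,200
  CHF 150,000 × 33% = CHF 49,500
  → CHF 133,320

Alternative minimum tax:
  Adjusted income: CHF 684,000 + CHF 10,000 + CHF 50,000 = CHF 744,000
  Exemption: CHF 53,000 − 25% × (CHF 744,000 − CHF 583,000) = CHF 53,000 − CHF 40,250 = CHF 12,750
  Base: CHF 744,000 − CHF 12,750 = CHF 731,250
  CHF 731,250 × 24% = CHF 175,500

Excess of alternative minimum tax over regular tax: CHF 175,500 − CHF 133,320 = CHF 42,180.

CHF 42,180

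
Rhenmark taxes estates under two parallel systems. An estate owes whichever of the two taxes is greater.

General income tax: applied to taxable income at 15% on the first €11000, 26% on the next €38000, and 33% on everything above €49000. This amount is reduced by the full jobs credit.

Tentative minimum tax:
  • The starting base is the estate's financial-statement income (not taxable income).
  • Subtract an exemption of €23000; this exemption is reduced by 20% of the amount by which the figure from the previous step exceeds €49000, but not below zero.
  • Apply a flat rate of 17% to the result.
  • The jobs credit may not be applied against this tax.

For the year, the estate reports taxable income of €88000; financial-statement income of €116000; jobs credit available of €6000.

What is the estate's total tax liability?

€18400

General income tax:
  €11000 × 15% = €1650
  €38000 × 26% = €9880
  €39000 × 33% = €12870
  → €24400
  Less jobs credit €6000 → €18400

Tentative minimum tax:
  Base (financial-statement income): €116000
  Exemption: €23000 − 20% × (€116000 − €49000) = €23000 − €13400 = €9600
  Base: €116000 − €9600 = €106400
  €106400 × 17% = €18088

€18400 > €18088, so the general income tax governs.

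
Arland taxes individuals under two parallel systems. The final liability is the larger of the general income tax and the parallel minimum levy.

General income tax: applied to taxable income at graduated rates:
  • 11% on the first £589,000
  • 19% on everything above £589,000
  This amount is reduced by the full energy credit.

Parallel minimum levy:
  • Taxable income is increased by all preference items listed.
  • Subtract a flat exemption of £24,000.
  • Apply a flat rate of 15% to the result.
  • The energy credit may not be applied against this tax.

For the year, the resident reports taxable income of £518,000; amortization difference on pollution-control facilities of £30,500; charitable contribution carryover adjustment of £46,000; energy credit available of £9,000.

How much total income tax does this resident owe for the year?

General income tax:
  £518,000 × 11% = £56,980
  Less energy credit £9,000 → £47,980

Parallel minimum levy:
  Adjusted income: £518,000 + £30,500 + £46,000 = £594,500
  Less exemption £24,000 → base £570,500
  £570,500 × 15% = £85,575

£85,575 > £47,980, so the parallel minimum levy is the binding amount.

£85,575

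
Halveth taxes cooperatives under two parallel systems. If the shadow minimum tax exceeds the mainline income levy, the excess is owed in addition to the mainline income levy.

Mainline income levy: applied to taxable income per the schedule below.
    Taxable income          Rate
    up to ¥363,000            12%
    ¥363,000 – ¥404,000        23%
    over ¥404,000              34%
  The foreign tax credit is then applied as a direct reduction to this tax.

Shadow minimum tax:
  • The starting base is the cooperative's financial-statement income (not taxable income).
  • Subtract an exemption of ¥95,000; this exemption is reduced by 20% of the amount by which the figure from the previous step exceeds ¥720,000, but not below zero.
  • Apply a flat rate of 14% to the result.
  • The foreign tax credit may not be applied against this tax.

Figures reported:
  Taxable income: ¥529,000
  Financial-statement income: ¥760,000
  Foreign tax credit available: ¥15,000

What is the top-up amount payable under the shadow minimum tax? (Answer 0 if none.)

¥13,730

Mainline income levy:
  ¥363,000 × 12% = ¥43,560
  ¥41,000 × 23% = ¥9,430
  ¥125,000 × 34% = ¥42,500
  → ¥95,490
  Less foreign tax credit ¥15,000 → ¥80,490

Shadow minimum tax:
  Base (financial-statement income): ¥760,000
  Exemption: ¥95,000 − 20% × (¥760,000 − ¥720,000) = ¥95,000 − ¥8,000 = ¥87,000
  Base: ¥760,000 − ¥87,000 = ¥673,000
  ¥673,000 × 14% = ¥94,220

Excess of shadow minimum tax over mainline income levy: ¥94,220 − ¥80,490 = ¥13,730.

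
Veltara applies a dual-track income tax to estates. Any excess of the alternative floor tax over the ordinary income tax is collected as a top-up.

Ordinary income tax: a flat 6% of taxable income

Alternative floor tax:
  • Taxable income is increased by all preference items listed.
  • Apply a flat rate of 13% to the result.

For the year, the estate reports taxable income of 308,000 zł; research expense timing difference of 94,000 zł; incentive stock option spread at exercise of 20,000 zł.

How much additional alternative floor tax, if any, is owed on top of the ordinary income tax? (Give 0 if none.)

36,380 zł

Alternative floor tax:
  Adjusted income: 308,000 zł + 94,000 zł + 20,000 zł = 422,000 zł
  422,000 zł × 13% = 54,860 zł

Ordinary income tax:
  308,000 zł × 6% = 18,480 zł

Excess of alternative floor tax over ordinary income tax: 54,860 zł − 18,480 zł = 36,380 zł.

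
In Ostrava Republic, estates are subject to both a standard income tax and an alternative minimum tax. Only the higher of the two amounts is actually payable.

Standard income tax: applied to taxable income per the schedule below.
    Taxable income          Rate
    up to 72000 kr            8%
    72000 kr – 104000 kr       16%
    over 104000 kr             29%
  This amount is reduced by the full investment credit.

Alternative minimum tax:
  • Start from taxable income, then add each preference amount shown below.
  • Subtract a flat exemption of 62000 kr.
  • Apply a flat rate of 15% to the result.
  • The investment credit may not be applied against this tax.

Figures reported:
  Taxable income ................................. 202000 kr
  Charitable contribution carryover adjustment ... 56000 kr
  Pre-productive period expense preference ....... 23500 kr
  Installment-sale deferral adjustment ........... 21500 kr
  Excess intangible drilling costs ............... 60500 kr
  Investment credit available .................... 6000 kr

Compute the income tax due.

45225 kr

Alternative minimum tax:
  Adjusted income: 202000 kr + 56000 kr + 23500 kr + 21500 kr + 60500 kr = 363500 kr
  Less exemption 62000 kr → base 301500 kr
  301500 kr × 15% = 45225 kr

Standard income tax:
  72000 kr × 8% = 5760 kr
  32000 kr × 16% = 5120 kr
  98000 kr × 29% = 28420 kr
  → 39300 kr
  Less investment credit 6000 kr → 33300 kr

45225 kr > 33300 kr, so the alternative minimum tax is the binding amount.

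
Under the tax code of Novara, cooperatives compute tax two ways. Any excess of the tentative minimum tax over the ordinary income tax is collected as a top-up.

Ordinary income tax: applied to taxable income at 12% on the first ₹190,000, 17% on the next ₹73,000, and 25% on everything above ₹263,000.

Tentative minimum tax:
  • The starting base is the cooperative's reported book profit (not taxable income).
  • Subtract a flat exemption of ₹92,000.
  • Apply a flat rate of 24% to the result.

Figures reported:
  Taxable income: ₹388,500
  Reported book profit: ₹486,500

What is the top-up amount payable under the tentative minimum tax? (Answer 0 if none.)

Tentative minimum tax:
  Base (reported book profit): ₹486,500
  Less exemption ₹92,000 → base ₹394,500
  ₹394,500 × 24% = ₹94,680

Ordinary income tax:
  ₹190,000 × 12% = ₹22,800
  ₹73,000 × 17% = ₹12,410
  ₹125,500 × 25% = ₹31,375
  → ₹66,585

Excess of tentative minimum tax over ordinary income tax: ₹94,680 − ₹66,585 = ₹28,095.

₹28,095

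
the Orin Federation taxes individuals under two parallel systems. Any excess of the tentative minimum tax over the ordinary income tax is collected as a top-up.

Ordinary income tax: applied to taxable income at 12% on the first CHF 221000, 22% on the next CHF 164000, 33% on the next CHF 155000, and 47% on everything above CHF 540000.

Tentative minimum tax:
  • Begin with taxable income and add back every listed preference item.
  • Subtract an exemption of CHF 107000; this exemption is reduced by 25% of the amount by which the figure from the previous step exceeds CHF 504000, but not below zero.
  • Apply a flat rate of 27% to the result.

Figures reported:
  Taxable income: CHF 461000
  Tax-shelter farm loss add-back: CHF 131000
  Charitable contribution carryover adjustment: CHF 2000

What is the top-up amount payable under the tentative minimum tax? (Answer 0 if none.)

CHF 49885

Tentative minimum tax:
  Adjusted income: CHF 461000 + CHF 131000 + CHF 2000 = CHF 594000
  Exemption: CHF 107000 − 25% × (CHF 594000 − CHF 504000) = CHF 107000 − CHF 22500 = CHF 84500
  Base: CHF 594000 − CHF 84500 = CHF 509500
  CHF 509500 × 27% = CHF 137565

Ordinary income tax:
  CHF 221000 × 12% = CHF 26520
  CHF 164000 × 22% = CHF 36080
  CHF 76000 × 33% = CHF 25080
  → CHF 87680

Excess of tentative minimum tax over ordinary income tax: CHF 137565 − CHF 87680 = CHF 49885.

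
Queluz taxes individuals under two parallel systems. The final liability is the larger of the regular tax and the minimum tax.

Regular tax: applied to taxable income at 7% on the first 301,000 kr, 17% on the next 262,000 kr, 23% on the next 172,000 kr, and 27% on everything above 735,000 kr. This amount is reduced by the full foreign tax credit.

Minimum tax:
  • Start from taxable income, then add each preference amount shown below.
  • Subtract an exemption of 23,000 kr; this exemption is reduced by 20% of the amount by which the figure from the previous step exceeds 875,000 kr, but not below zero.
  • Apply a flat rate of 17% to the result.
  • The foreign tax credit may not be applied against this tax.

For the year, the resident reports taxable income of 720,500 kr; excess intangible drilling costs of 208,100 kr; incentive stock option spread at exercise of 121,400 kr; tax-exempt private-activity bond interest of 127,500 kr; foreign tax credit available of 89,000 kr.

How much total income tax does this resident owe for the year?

200,175 kr

Minimum tax:
  Adjusted income: 720,500 kr + 208,100 kr + 121,400 kr + 127,500 kr = 1,177,500 kr
  Exemption: 20% × (1,177,500 kr − 875,000 kr) = 60,500 kr ≥ 23,000 kr, so the exemption is fully phased out
  Base: 1,177,500 kr − 0 kr = 1,177,500 kr
  1,177,500 kr × 17% = 200,175 kr

Regular tax:
  301,000 kr × 7% = 21,070 kr
  262,000 kr × 17% = 44,540 kr
  157,500 kr × 23% = 36,225 kr
  → 101,835 kr
  Less foreign tax credit 89,000 kr → 12,835 kr

200,175 kr > 12,835 kr, so the minimum tax is the binding amount.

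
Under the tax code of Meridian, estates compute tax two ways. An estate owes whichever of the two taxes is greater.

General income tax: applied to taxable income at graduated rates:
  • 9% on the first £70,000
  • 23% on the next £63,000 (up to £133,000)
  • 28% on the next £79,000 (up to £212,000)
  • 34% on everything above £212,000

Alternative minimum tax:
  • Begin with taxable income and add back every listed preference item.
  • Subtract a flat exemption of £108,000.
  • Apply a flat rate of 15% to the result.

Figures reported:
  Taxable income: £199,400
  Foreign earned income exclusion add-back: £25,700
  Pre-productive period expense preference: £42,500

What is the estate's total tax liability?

£39,382

General income tax:
  £70,000 × 9% = £6,300
  £63,000 × 23% = £14,490
  £66,400 × 28% = £18,592
  → £39,382

Alternative minimum tax:
  Adjusted income: £199,400 + £25,700 + £42,500 = £267,600
  Less exemption £108,000 → base £159,600
  £159,600 × 15% = £23,940

£39,382 > £23,940, so the general income tax governs.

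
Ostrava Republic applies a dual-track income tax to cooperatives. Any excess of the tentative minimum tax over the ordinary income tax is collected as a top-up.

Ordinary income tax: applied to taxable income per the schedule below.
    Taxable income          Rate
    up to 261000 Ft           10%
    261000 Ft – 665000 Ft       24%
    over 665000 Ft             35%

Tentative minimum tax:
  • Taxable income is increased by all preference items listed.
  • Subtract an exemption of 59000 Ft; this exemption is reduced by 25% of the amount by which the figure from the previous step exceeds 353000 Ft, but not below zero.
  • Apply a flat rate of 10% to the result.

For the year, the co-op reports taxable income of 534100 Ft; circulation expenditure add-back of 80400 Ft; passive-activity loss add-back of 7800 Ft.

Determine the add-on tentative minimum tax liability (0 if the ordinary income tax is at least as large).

Ordinary income tax:
  261000 Ft × 10% = 26100 Ft
  273100 Ft × 24% = 65544 Ft
  → 91644 Ft

Tentative minimum tax:
  Adjusted income: 534100 Ft + 80400 Ft + 7800 Ft = 622300 Ft
  Exemption: 25% × (622300 Ft − 353000 Ft) = 67325 Ft ≥ 59000 Ft, so the exemption is fully phased out
  Base: 622300 Ft − 0 Ft = 622300 Ft
  622300 Ft × 10% = 62230 Ft

62230 Ft ≤ 91644 Ft, so no add-on is due.

0 Ft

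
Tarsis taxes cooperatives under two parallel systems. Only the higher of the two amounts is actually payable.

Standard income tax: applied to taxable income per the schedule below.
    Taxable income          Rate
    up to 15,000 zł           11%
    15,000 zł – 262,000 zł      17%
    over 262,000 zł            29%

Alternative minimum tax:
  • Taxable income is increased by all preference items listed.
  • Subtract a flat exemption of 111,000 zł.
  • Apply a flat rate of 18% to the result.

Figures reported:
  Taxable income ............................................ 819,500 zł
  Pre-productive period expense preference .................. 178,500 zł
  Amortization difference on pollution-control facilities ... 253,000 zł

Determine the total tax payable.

Alternative minimum tax:
  Adjusted income: 819,500 zł + 178,500 zł + 253,000 zł = 1,251,000 zł
  Less exemption 111,000 zł → base 1,140,000 zł
  1,140,000 zł × 18% = 205,200 zł

Standard income tax:
  15,000 zł × 11% = 1,650 zł
  247,000 zł × 17% = 41,990 zł
  557,500 zł × 29% = 161,675 zł
  → 205,315 zł

205,315 zł > 205,200 zł, so the standard income tax governs.

205,315 zł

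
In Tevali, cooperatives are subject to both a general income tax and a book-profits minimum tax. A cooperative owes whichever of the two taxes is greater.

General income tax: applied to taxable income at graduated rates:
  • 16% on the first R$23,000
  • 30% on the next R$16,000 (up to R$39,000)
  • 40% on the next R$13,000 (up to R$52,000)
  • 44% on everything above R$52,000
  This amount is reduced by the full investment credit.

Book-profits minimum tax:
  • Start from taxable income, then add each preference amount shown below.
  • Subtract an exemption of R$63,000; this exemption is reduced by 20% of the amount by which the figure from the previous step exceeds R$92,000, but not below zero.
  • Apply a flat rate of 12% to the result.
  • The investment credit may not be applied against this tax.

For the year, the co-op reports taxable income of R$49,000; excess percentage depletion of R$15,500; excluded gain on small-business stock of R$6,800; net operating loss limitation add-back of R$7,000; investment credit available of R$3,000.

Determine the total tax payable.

General income tax:
  R$23,000 × 16% = R$3,680
  R$16,000 × 30% = R$4,800
  R$10,000 × 40% = R$4,000
  → R$12,480
  Less investment credit R$3,000 → R$9,480

Book-profits minimum tax:
  Adjusted income: R$49,000 + R$15,500 + R$6,800 + R$7,000 = R$78,300
  Exemption: R$78,300 ≤ R$92,000, so full R$63,000 applies
  Base: R$78,300 − R$63,000 = R$15,300
  R$15,300 × 12% = R$1,836

R$9,480 > R$1,836, so the general income tax governs.

R$9,480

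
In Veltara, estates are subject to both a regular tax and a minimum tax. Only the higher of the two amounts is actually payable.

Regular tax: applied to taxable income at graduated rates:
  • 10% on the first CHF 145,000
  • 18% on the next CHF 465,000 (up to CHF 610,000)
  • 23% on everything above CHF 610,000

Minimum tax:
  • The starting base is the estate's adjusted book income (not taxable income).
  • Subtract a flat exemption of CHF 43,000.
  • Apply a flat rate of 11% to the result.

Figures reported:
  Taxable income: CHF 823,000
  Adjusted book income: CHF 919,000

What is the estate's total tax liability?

CHF 147,190

Regular tax:
  CHF 145,000 × 10% = CHF 14,500
  CHF 465,000 × 18% = CHF 83,700
  CHF 213,000 × 23% = CHF 48,990
  → CHF 147,190

Minimum tax:
  Base (adjusted book income): CHF 919,000
  Less exemption CHF 43,000 → base CHF 876,000
  CHF 876,000 × 11% = CHF 96,360

CHF 147,190 > CHF 96,360, so the regular tax governs.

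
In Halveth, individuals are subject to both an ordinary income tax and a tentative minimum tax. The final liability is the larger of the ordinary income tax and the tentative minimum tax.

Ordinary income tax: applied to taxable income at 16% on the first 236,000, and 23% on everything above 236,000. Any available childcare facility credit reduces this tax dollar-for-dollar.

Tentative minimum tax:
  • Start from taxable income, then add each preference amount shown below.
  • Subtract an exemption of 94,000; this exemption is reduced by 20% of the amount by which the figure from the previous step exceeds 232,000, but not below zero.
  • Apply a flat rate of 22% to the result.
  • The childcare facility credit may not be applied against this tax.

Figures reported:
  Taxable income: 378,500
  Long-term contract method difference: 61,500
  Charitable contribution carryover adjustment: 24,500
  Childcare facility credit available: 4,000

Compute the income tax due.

91,740

Tentative minimum tax:
  Adjusted income: 378,500 + 61,500 + 24,500 = 464,500
  Exemption: 94,000 − 20% × (464,500 − 232,000) = 94,000 − 46,500 = 47,500
  Base: 464,500 − 47,500 = 417,000
  417,000 × 22% = 91,740

Ordinary income tax:
  236,000 × 16% = 37,760
  142,500 × 23% = 32,775
  → 70,535
  Less childcare facility credit 4,000 → 66,535

91,740 > 66,535, so the tentative minimum tax is the binding amount.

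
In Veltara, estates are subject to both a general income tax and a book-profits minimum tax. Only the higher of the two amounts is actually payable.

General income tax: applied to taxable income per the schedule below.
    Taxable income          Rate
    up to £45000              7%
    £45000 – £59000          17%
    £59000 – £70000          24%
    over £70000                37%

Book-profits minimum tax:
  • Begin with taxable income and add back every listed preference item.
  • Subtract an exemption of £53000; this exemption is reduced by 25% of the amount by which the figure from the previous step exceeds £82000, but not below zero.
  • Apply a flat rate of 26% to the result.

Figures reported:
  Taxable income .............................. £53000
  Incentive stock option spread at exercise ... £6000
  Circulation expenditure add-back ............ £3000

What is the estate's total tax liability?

£4510

Book-profits minimum tax:
  Adjusted income: £53000 + £6000 + £3000 = £62000
  Exemption: £62000 ≤ £82000, so full £53000 applies
  Base: £62000 − £53000 = £9000
  £9000 × 26% = £2340

General income tax:
  £45000 × 7% = £3150
  £8000 × 17% = £1360
  → £4510

£4510 > £2340, so the general income tax governs.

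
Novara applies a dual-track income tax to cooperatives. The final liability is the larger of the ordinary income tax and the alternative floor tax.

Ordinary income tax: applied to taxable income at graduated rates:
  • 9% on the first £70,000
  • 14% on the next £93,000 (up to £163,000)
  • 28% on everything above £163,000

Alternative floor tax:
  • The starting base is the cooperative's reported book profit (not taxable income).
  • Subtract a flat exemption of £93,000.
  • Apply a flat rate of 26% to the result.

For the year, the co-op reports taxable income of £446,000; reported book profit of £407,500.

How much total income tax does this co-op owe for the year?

£98,560

Alternative floor tax:
  Base (reported book profit): £407,500
  Less exemption £93,000 → base £314,500
  £314,500 × 26% = £81,770

Ordinary income tax:
  £70,000 × 9% = £6,300
  £93,000 × 14% = £13,020
  £283,000 × 28% = £79,240
  → £98,560

£98,560 > £81,770, so the ordinary income tax governs.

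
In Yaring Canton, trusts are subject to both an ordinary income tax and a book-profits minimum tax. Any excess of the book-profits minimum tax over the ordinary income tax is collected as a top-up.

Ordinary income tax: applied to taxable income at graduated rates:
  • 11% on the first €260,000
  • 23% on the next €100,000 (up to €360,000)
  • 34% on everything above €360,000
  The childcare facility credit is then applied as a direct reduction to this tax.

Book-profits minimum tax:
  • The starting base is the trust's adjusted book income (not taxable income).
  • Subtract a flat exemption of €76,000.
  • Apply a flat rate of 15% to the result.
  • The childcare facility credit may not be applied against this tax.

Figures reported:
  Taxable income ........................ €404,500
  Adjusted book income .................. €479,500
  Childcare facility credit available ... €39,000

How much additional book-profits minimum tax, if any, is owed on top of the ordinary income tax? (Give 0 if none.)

Ordinary income tax:
  €260,000 × 11% = €28,600
  €100,000 × 23% = €23,000
  €44,500 × 34% = €15,130
  → €66,730
  Less childcare facility credit €39,000 → €27,730

Book-profits minimum tax:
  Base (adjusted book income): €479,500
  Less exemption €76,000 → base €403,500
  €403,500 × 15% = €60,525

Excess of book-profits minimum tax over ordinary income tax: €60,525 − €27,730 = €32,795.

€32,795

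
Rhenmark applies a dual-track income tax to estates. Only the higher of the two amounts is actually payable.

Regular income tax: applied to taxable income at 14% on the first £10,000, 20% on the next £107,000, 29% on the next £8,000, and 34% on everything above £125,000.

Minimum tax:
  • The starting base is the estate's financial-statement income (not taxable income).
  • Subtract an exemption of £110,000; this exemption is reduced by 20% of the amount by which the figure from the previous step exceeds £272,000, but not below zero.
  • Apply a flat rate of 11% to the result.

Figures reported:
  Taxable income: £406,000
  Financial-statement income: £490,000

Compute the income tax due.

Minimum tax:
  Base (financial-statement income): £490,000
  Exemption: £110,000 − 20% × (£490,000 − £272,000) = £110,000 − £43,600 = £66,400
  Base: £490,000 − £66,400 = £423,600
  £423,600 × 11% = £46,596

Regular income tax:
  £10,000 × 14% = £1,400
  £107,000 × 20% = £21,400
  £8,000 × 29% = £2,320
  £281,000 × 34% = £95,540
  → £120,660

£120,660 > £46,596, so the regular income tax governs.

£120,660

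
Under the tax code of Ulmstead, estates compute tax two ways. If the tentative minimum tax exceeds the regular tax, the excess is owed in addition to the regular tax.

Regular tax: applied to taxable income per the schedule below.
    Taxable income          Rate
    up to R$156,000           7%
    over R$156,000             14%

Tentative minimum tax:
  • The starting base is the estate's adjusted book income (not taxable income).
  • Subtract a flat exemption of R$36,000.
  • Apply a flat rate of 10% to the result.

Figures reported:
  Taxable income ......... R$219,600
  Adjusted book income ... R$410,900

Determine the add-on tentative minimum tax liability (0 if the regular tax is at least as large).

R$17,666

Regular tax:
  R$156,000 × 7% = R$10,920
  R$63,600 × 14% = R$8,904
  → R$19,824

Tentative minimum tax:
  Base (adjusted book income): R$410,900
  Less exemption R$36,000 → base R$374,900
  R$374,900 × 10% = R$37,490

Excess of tentative minimum tax over regular tax: R$37,490 − R$19,824 = R$17,666.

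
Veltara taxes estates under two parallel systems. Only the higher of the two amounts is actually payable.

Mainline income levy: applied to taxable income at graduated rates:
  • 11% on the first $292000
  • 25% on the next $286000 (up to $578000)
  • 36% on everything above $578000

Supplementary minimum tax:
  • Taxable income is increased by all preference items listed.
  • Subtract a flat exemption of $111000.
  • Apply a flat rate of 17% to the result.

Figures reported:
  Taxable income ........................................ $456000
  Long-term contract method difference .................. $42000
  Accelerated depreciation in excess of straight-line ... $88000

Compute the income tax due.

$80750

Supplementary minimum tax:
  Adjusted income: $456000 + $42000 + $88000 = $586000
  Less exemption $111000 → base $475000
  $475000 × 17% = $80750

Mainline income levy:
  $292000 × 11% = $32120
  $164000 × 25% = $41000
  → $73120

$80750 > $73120, so the supplementary minimum tax is the binding amount.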